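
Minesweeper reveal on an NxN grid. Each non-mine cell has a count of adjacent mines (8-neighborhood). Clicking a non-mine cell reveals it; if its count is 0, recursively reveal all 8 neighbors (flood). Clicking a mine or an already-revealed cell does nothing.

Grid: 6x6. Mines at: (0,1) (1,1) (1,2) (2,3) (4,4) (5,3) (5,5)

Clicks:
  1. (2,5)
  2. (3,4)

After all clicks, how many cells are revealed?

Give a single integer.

Click 1 (2,5) count=0: revealed 10 new [(0,3) (0,4) (0,5) (1,3) (1,4) (1,5) (2,4) (2,5) (3,4) (3,5)] -> total=10
Click 2 (3,4) count=2: revealed 0 new [(none)] -> total=10

Answer: 10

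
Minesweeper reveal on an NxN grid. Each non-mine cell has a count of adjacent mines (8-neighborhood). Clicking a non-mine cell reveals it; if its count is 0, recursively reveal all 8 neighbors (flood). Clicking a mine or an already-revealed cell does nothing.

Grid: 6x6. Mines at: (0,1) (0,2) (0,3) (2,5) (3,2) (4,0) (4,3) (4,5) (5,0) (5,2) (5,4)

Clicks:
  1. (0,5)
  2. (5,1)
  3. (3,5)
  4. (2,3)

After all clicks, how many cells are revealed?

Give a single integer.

Click 1 (0,5) count=0: revealed 4 new [(0,4) (0,5) (1,4) (1,5)] -> total=4
Click 2 (5,1) count=3: revealed 1 new [(5,1)] -> total=5
Click 3 (3,5) count=2: revealed 1 new [(3,5)] -> total=6
Click 4 (2,3) count=1: revealed 1 new [(2,3)] -> total=7

Answer: 7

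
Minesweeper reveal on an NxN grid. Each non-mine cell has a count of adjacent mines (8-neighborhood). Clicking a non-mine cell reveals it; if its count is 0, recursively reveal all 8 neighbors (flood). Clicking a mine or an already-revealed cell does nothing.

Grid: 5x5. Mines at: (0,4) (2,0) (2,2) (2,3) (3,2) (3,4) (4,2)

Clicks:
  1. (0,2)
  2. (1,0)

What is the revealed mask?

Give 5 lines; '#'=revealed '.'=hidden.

Click 1 (0,2) count=0: revealed 8 new [(0,0) (0,1) (0,2) (0,3) (1,0) (1,1) (1,2) (1,3)] -> total=8
Click 2 (1,0) count=1: revealed 0 new [(none)] -> total=8

Answer: ####.
####.
.....
.....
.....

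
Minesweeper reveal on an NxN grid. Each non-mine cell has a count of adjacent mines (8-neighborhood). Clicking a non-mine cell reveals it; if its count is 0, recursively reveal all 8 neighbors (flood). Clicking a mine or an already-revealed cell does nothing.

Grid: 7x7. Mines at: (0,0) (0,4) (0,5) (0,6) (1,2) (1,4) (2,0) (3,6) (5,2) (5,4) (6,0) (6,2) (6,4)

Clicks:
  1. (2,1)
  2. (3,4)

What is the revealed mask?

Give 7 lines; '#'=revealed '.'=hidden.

Answer: .......
.......
.#####.
.#####.
.#####.
.......
.......

Derivation:
Click 1 (2,1) count=2: revealed 1 new [(2,1)] -> total=1
Click 2 (3,4) count=0: revealed 14 new [(2,2) (2,3) (2,4) (2,5) (3,1) (3,2) (3,3) (3,4) (3,5) (4,1) (4,2) (4,3) (4,4) (4,5)] -> total=15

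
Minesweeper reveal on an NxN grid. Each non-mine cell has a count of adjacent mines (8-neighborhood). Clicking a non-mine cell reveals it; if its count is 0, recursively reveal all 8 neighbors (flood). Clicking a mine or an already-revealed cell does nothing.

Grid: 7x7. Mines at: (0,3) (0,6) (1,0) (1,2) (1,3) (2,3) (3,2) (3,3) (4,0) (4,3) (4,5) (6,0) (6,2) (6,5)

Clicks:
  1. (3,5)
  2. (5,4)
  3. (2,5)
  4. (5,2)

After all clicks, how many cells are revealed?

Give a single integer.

Click 1 (3,5) count=1: revealed 1 new [(3,5)] -> total=1
Click 2 (5,4) count=3: revealed 1 new [(5,4)] -> total=2
Click 3 (2,5) count=0: revealed 8 new [(1,4) (1,5) (1,6) (2,4) (2,5) (2,6) (3,4) (3,6)] -> total=10
Click 4 (5,2) count=2: revealed 1 new [(5,2)] -> total=11

Answer: 11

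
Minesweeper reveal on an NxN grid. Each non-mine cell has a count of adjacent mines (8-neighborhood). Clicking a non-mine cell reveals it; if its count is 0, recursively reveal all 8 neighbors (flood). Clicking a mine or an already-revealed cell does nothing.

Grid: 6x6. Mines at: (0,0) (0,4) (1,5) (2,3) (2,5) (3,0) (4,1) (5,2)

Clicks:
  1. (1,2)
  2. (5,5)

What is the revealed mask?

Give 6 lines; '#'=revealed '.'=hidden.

Answer: ......
..#...
......
...###
...###
...###

Derivation:
Click 1 (1,2) count=1: revealed 1 new [(1,2)] -> total=1
Click 2 (5,5) count=0: revealed 9 new [(3,3) (3,4) (3,5) (4,3) (4,4) (4,5) (5,3) (5,4) (5,5)] -> total=10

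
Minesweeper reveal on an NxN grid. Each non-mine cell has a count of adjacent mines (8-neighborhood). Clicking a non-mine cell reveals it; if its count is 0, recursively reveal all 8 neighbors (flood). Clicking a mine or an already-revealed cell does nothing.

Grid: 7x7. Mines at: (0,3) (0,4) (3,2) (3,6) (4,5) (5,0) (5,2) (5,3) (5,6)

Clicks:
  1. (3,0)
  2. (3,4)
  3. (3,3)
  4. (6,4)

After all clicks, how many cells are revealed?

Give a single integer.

Answer: 16

Derivation:
Click 1 (3,0) count=0: revealed 13 new [(0,0) (0,1) (0,2) (1,0) (1,1) (1,2) (2,0) (2,1) (2,2) (3,0) (3,1) (4,0) (4,1)] -> total=13
Click 2 (3,4) count=1: revealed 1 new [(3,4)] -> total=14
Click 3 (3,3) count=1: revealed 1 new [(3,3)] -> total=15
Click 4 (6,4) count=1: revealed 1 new [(6,4)] -> total=16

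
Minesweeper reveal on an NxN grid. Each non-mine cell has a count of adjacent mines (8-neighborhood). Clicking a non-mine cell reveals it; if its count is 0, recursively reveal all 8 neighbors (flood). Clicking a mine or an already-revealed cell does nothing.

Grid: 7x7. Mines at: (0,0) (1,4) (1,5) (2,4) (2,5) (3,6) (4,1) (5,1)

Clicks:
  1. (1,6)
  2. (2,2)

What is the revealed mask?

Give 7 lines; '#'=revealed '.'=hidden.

Answer: .###...
####..#
####...
####...
.......
.......
.......

Derivation:
Click 1 (1,6) count=2: revealed 1 new [(1,6)] -> total=1
Click 2 (2,2) count=0: revealed 15 new [(0,1) (0,2) (0,3) (1,0) (1,1) (1,2) (1,3) (2,0) (2,1) (2,2) (2,3) (3,0) (3,1) (3,2) (3,3)] -> total=16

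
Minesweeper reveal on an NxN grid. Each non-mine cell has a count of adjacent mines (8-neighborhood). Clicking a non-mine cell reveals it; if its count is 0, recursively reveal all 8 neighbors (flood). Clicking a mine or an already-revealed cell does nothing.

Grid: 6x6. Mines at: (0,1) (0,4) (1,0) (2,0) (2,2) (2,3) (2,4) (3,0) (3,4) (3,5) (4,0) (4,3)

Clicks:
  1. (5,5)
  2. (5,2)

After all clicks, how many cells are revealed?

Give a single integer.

Answer: 5

Derivation:
Click 1 (5,5) count=0: revealed 4 new [(4,4) (4,5) (5,4) (5,5)] -> total=4
Click 2 (5,2) count=1: revealed 1 new [(5,2)] -> total=5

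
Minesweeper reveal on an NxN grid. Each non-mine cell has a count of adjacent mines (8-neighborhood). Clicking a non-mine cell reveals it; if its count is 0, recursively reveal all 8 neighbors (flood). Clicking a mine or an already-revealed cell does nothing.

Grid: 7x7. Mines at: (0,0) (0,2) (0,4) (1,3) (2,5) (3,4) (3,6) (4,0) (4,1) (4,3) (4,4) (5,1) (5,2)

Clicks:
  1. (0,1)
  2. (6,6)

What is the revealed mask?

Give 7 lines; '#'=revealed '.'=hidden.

Click 1 (0,1) count=2: revealed 1 new [(0,1)] -> total=1
Click 2 (6,6) count=0: revealed 10 new [(4,5) (4,6) (5,3) (5,4) (5,5) (5,6) (6,3) (6,4) (6,5) (6,6)] -> total=11

Answer: .#.....
.......
.......
.......
.....##
...####
...####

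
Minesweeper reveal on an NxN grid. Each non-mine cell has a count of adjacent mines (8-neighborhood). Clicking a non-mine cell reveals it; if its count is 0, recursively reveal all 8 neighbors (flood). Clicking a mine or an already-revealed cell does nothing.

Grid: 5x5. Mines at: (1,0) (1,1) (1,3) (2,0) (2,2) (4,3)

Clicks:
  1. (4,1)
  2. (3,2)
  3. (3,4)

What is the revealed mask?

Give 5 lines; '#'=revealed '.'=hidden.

Answer: .....
.....
.....
###.#
###..

Derivation:
Click 1 (4,1) count=0: revealed 6 new [(3,0) (3,1) (3,2) (4,0) (4,1) (4,2)] -> total=6
Click 2 (3,2) count=2: revealed 0 new [(none)] -> total=6
Click 3 (3,4) count=1: revealed 1 new [(3,4)] -> total=7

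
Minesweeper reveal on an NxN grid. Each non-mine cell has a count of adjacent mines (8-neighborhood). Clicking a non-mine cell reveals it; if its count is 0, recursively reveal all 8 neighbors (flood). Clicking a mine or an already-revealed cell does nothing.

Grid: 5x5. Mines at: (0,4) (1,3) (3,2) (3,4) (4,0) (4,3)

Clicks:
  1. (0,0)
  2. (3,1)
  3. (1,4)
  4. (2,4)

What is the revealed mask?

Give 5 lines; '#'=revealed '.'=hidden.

Answer: ###..
###.#
###.#
##...
.....

Derivation:
Click 1 (0,0) count=0: revealed 11 new [(0,0) (0,1) (0,2) (1,0) (1,1) (1,2) (2,0) (2,1) (2,2) (3,0) (3,1)] -> total=11
Click 2 (3,1) count=2: revealed 0 new [(none)] -> total=11
Click 3 (1,4) count=2: revealed 1 new [(1,4)] -> total=12
Click 4 (2,4) count=2: revealed 1 new [(2,4)] -> total=13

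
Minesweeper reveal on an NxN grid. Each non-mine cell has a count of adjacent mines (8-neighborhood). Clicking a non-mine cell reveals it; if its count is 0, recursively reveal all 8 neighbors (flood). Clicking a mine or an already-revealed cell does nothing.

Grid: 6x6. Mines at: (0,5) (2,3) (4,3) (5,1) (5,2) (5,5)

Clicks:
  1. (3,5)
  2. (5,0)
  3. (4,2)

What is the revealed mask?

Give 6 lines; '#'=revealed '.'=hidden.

Click 1 (3,5) count=0: revealed 8 new [(1,4) (1,5) (2,4) (2,5) (3,4) (3,5) (4,4) (4,5)] -> total=8
Click 2 (5,0) count=1: revealed 1 new [(5,0)] -> total=9
Click 3 (4,2) count=3: revealed 1 new [(4,2)] -> total=10

Answer: ......
....##
....##
....##
..#.##
#.....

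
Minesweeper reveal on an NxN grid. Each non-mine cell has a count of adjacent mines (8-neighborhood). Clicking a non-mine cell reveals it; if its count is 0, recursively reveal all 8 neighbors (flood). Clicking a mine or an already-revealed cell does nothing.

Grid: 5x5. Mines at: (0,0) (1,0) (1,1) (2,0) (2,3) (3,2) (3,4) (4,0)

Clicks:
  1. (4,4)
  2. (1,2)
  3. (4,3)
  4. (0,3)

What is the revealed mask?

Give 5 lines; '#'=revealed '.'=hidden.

Answer: ..###
..###
.....
.....
...##

Derivation:
Click 1 (4,4) count=1: revealed 1 new [(4,4)] -> total=1
Click 2 (1,2) count=2: revealed 1 new [(1,2)] -> total=2
Click 3 (4,3) count=2: revealed 1 new [(4,3)] -> total=3
Click 4 (0,3) count=0: revealed 5 new [(0,2) (0,3) (0,4) (1,3) (1,4)] -> total=8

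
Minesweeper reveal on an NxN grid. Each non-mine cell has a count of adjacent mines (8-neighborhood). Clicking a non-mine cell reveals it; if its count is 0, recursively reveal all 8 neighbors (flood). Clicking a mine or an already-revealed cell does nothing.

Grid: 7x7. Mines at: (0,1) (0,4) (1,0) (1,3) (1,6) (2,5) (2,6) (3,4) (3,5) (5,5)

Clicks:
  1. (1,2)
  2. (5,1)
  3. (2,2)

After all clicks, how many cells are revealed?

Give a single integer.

Click 1 (1,2) count=2: revealed 1 new [(1,2)] -> total=1
Click 2 (5,1) count=0: revealed 23 new [(2,0) (2,1) (2,2) (2,3) (3,0) (3,1) (3,2) (3,3) (4,0) (4,1) (4,2) (4,3) (4,4) (5,0) (5,1) (5,2) (5,3) (5,4) (6,0) (6,1) (6,2) (6,3) (6,4)] -> total=24
Click 3 (2,2) count=1: revealed 0 new [(none)] -> total=24

Answer: 24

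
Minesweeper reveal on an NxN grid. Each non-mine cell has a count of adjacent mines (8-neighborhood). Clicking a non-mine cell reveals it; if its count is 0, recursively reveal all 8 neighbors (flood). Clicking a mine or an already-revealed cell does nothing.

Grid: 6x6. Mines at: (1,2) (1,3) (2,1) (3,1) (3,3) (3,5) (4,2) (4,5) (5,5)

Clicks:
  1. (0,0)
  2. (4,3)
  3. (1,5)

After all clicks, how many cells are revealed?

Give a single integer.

Click 1 (0,0) count=0: revealed 4 new [(0,0) (0,1) (1,0) (1,1)] -> total=4
Click 2 (4,3) count=2: revealed 1 new [(4,3)] -> total=5
Click 3 (1,5) count=0: revealed 6 new [(0,4) (0,5) (1,4) (1,5) (2,4) (2,5)] -> total=11

Answer: 11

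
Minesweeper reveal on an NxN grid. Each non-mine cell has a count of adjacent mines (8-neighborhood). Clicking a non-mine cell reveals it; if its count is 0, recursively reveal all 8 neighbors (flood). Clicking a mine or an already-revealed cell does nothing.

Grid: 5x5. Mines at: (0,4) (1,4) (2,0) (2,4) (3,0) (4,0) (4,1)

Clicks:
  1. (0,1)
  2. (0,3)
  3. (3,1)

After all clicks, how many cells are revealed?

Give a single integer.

Click 1 (0,1) count=0: revealed 14 new [(0,0) (0,1) (0,2) (0,3) (1,0) (1,1) (1,2) (1,3) (2,1) (2,2) (2,3) (3,1) (3,2) (3,3)] -> total=14
Click 2 (0,3) count=2: revealed 0 new [(none)] -> total=14
Click 3 (3,1) count=4: revealed 0 new [(none)] -> total=14

Answer: 14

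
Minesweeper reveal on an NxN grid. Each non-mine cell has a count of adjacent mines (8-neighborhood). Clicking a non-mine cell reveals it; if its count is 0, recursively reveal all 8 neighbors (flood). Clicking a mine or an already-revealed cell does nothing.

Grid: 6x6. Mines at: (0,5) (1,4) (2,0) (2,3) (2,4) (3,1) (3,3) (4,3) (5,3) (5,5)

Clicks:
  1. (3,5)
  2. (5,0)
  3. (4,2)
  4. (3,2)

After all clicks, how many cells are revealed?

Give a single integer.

Click 1 (3,5) count=1: revealed 1 new [(3,5)] -> total=1
Click 2 (5,0) count=0: revealed 6 new [(4,0) (4,1) (4,2) (5,0) (5,1) (5,2)] -> total=7
Click 3 (4,2) count=4: revealed 0 new [(none)] -> total=7
Click 4 (3,2) count=4: revealed 1 new [(3,2)] -> total=8

Answer: 8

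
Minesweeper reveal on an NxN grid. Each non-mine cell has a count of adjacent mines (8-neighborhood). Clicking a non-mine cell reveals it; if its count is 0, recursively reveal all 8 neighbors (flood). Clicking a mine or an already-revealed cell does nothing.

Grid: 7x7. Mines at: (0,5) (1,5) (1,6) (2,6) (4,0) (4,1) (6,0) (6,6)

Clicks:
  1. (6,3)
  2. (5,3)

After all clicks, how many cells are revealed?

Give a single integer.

Answer: 39

Derivation:
Click 1 (6,3) count=0: revealed 39 new [(0,0) (0,1) (0,2) (0,3) (0,4) (1,0) (1,1) (1,2) (1,3) (1,4) (2,0) (2,1) (2,2) (2,3) (2,4) (2,5) (3,0) (3,1) (3,2) (3,3) (3,4) (3,5) (3,6) (4,2) (4,3) (4,4) (4,5) (4,6) (5,1) (5,2) (5,3) (5,4) (5,5) (5,6) (6,1) (6,2) (6,3) (6,4) (6,5)] -> total=39
Click 2 (5,3) count=0: revealed 0 new [(none)] -> total=39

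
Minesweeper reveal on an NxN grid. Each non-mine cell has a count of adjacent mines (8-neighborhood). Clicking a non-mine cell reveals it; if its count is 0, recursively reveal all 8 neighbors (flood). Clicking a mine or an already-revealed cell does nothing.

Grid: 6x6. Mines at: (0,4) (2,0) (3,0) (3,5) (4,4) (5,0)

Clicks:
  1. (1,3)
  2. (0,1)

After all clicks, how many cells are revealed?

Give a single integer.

Click 1 (1,3) count=1: revealed 1 new [(1,3)] -> total=1
Click 2 (0,1) count=0: revealed 22 new [(0,0) (0,1) (0,2) (0,3) (1,0) (1,1) (1,2) (1,4) (2,1) (2,2) (2,3) (2,4) (3,1) (3,2) (3,3) (3,4) (4,1) (4,2) (4,3) (5,1) (5,2) (5,3)] -> total=23

Answer: 23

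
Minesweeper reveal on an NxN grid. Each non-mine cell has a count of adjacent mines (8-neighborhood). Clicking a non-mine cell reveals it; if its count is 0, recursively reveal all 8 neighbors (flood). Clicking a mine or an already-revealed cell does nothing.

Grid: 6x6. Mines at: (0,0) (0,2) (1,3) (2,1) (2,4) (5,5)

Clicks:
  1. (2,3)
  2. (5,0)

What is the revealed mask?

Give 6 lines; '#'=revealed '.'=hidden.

Click 1 (2,3) count=2: revealed 1 new [(2,3)] -> total=1
Click 2 (5,0) count=0: revealed 15 new [(3,0) (3,1) (3,2) (3,3) (3,4) (4,0) (4,1) (4,2) (4,3) (4,4) (5,0) (5,1) (5,2) (5,3) (5,4)] -> total=16

Answer: ......
......
...#..
#####.
#####.
#####.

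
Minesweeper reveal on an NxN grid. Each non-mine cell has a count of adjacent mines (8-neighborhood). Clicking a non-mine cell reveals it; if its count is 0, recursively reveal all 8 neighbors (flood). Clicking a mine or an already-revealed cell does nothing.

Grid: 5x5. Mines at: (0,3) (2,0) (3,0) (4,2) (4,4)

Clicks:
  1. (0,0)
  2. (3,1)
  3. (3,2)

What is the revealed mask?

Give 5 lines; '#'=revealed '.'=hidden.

Click 1 (0,0) count=0: revealed 6 new [(0,0) (0,1) (0,2) (1,0) (1,1) (1,2)] -> total=6
Click 2 (3,1) count=3: revealed 1 new [(3,1)] -> total=7
Click 3 (3,2) count=1: revealed 1 new [(3,2)] -> total=8

Answer: ###..
###..
.....
.##..
.....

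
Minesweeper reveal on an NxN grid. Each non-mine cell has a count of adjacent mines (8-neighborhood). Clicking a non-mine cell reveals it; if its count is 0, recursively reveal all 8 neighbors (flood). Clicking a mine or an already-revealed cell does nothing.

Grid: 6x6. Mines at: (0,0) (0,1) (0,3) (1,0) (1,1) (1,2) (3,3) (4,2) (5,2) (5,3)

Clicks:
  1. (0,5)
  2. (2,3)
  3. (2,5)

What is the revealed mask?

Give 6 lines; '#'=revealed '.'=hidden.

Click 1 (0,5) count=0: revealed 12 new [(0,4) (0,5) (1,4) (1,5) (2,4) (2,5) (3,4) (3,5) (4,4) (4,5) (5,4) (5,5)] -> total=12
Click 2 (2,3) count=2: revealed 1 new [(2,3)] -> total=13
Click 3 (2,5) count=0: revealed 0 new [(none)] -> total=13

Answer: ....##
....##
...###
....##
....##
....##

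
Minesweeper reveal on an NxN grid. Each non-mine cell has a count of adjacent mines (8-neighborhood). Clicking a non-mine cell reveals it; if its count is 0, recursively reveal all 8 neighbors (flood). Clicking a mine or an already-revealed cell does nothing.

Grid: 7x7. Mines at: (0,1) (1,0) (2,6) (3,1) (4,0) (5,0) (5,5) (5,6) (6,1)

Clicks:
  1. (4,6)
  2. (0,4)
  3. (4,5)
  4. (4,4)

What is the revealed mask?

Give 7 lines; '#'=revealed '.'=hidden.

Answer: ..#####
..#####
..####.
..####.
..#####
..###..
..###..

Derivation:
Click 1 (4,6) count=2: revealed 1 new [(4,6)] -> total=1
Click 2 (0,4) count=0: revealed 28 new [(0,2) (0,3) (0,4) (0,5) (0,6) (1,2) (1,3) (1,4) (1,5) (1,6) (2,2) (2,3) (2,4) (2,5) (3,2) (3,3) (3,4) (3,5) (4,2) (4,3) (4,4) (4,5) (5,2) (5,3) (5,4) (6,2) (6,3) (6,4)] -> total=29
Click 3 (4,5) count=2: revealed 0 new [(none)] -> total=29
Click 4 (4,4) count=1: revealed 0 new [(none)] -> total=29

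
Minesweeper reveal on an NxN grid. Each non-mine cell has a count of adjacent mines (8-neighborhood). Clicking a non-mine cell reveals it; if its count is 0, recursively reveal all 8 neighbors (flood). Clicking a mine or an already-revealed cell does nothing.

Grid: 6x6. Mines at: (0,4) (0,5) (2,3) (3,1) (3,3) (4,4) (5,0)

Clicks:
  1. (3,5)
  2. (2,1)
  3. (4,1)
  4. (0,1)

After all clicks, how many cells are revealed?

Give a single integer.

Answer: 13

Derivation:
Click 1 (3,5) count=1: revealed 1 new [(3,5)] -> total=1
Click 2 (2,1) count=1: revealed 1 new [(2,1)] -> total=2
Click 3 (4,1) count=2: revealed 1 new [(4,1)] -> total=3
Click 4 (0,1) count=0: revealed 10 new [(0,0) (0,1) (0,2) (0,3) (1,0) (1,1) (1,2) (1,3) (2,0) (2,2)] -> total=13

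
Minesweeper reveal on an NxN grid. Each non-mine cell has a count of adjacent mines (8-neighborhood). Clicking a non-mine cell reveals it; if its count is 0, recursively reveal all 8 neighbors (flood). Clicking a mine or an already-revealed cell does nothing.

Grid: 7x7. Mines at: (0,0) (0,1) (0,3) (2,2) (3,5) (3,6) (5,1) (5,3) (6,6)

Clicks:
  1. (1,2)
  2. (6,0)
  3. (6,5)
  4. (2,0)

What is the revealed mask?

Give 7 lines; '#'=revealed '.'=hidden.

Click 1 (1,2) count=3: revealed 1 new [(1,2)] -> total=1
Click 2 (6,0) count=1: revealed 1 new [(6,0)] -> total=2
Click 3 (6,5) count=1: revealed 1 new [(6,5)] -> total=3
Click 4 (2,0) count=0: revealed 8 new [(1,0) (1,1) (2,0) (2,1) (3,0) (3,1) (4,0) (4,1)] -> total=11

Answer: .......
###....
##.....
##.....
##.....
.......
#....#.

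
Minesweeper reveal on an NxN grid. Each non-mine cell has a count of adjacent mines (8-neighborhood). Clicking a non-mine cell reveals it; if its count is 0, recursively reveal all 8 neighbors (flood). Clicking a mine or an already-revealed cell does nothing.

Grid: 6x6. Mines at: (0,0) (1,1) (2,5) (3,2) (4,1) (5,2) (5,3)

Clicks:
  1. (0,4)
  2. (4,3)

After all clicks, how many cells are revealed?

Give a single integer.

Click 1 (0,4) count=0: revealed 11 new [(0,2) (0,3) (0,4) (0,5) (1,2) (1,3) (1,4) (1,5) (2,2) (2,3) (2,4)] -> total=11
Click 2 (4,3) count=3: revealed 1 new [(4,3)] -> total=12

Answer: 12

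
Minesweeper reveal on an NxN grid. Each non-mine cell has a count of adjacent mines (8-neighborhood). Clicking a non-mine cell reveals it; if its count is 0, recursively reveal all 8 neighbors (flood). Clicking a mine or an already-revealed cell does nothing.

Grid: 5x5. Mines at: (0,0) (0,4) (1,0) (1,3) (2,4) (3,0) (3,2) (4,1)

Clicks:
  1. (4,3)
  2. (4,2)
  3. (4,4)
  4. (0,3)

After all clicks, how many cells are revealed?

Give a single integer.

Answer: 6

Derivation:
Click 1 (4,3) count=1: revealed 1 new [(4,3)] -> total=1
Click 2 (4,2) count=2: revealed 1 new [(4,2)] -> total=2
Click 3 (4,4) count=0: revealed 3 new [(3,3) (3,4) (4,4)] -> total=5
Click 4 (0,3) count=2: revealed 1 new [(0,3)] -> total=6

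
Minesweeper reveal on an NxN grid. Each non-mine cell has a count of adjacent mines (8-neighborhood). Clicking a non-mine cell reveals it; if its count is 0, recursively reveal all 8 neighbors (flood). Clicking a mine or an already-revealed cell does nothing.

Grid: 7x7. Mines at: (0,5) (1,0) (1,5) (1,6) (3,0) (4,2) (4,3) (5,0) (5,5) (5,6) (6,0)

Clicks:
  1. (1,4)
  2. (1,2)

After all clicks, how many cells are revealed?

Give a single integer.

Click 1 (1,4) count=2: revealed 1 new [(1,4)] -> total=1
Click 2 (1,2) count=0: revealed 15 new [(0,1) (0,2) (0,3) (0,4) (1,1) (1,2) (1,3) (2,1) (2,2) (2,3) (2,4) (3,1) (3,2) (3,3) (3,4)] -> total=16

Answer: 16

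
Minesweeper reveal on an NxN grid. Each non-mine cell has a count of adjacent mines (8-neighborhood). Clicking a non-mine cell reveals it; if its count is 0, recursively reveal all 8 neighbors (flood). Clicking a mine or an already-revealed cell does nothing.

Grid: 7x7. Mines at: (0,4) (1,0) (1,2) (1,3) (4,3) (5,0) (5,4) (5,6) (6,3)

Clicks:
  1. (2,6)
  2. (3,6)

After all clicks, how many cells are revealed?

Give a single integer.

Answer: 14

Derivation:
Click 1 (2,6) count=0: revealed 14 new [(0,5) (0,6) (1,4) (1,5) (1,6) (2,4) (2,5) (2,6) (3,4) (3,5) (3,6) (4,4) (4,5) (4,6)] -> total=14
Click 2 (3,6) count=0: revealed 0 new [(none)] -> total=14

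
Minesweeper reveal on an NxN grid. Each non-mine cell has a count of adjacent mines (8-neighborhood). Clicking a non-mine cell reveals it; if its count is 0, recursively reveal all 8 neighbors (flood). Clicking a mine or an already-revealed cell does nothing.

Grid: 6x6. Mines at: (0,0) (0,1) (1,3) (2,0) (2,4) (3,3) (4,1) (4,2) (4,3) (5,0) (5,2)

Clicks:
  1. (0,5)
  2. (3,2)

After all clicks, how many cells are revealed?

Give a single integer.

Click 1 (0,5) count=0: revealed 4 new [(0,4) (0,5) (1,4) (1,5)] -> total=4
Click 2 (3,2) count=4: revealed 1 new [(3,2)] -> total=5

Answer: 5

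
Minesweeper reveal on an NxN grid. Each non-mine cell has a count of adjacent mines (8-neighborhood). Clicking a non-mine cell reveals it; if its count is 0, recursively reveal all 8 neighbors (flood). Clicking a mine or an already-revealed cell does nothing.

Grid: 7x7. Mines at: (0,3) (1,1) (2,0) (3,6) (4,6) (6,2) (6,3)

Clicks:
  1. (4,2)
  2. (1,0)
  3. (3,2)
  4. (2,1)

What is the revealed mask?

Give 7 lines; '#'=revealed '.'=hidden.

Answer: ....###
#.#####
.######
######.
######.
######.
##.....

Derivation:
Click 1 (4,2) count=0: revealed 34 new [(0,4) (0,5) (0,6) (1,2) (1,3) (1,4) (1,5) (1,6) (2,1) (2,2) (2,3) (2,4) (2,5) (2,6) (3,0) (3,1) (3,2) (3,3) (3,4) (3,5) (4,0) (4,1) (4,2) (4,3) (4,4) (4,5) (5,0) (5,1) (5,2) (5,3) (5,4) (5,5) (6,0) (6,1)] -> total=34
Click 2 (1,0) count=2: revealed 1 new [(1,0)] -> total=35
Click 3 (3,2) count=0: revealed 0 new [(none)] -> total=35
Click 4 (2,1) count=2: revealed 0 new [(none)] -> total=35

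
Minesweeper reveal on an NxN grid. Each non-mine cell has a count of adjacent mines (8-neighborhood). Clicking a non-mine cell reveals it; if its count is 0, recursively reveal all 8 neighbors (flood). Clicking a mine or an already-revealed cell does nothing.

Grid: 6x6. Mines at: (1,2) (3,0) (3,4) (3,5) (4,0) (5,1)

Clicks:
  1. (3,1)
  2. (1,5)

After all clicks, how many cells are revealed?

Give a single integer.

Click 1 (3,1) count=2: revealed 1 new [(3,1)] -> total=1
Click 2 (1,5) count=0: revealed 9 new [(0,3) (0,4) (0,5) (1,3) (1,4) (1,5) (2,3) (2,4) (2,5)] -> total=10

Answer: 10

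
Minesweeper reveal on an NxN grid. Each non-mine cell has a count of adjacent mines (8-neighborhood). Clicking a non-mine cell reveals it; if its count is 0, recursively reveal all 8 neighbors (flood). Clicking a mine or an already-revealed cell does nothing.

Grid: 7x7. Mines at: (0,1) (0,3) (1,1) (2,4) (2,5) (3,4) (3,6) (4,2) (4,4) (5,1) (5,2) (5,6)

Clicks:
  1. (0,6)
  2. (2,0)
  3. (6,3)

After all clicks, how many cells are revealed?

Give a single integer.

Answer: 8

Derivation:
Click 1 (0,6) count=0: revealed 6 new [(0,4) (0,5) (0,6) (1,4) (1,5) (1,6)] -> total=6
Click 2 (2,0) count=1: revealed 1 new [(2,0)] -> total=7
Click 3 (6,3) count=1: revealed 1 new [(6,3)] -> total=8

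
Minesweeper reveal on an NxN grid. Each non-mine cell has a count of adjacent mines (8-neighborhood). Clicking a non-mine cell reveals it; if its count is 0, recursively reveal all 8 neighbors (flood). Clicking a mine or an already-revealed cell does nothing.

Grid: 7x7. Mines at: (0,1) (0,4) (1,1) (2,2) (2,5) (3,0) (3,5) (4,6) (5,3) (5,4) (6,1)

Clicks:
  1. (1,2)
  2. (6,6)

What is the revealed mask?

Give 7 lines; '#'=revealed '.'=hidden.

Click 1 (1,2) count=3: revealed 1 new [(1,2)] -> total=1
Click 2 (6,6) count=0: revealed 4 new [(5,5) (5,6) (6,5) (6,6)] -> total=5

Answer: .......
..#....
.......
.......
.......
.....##
.....##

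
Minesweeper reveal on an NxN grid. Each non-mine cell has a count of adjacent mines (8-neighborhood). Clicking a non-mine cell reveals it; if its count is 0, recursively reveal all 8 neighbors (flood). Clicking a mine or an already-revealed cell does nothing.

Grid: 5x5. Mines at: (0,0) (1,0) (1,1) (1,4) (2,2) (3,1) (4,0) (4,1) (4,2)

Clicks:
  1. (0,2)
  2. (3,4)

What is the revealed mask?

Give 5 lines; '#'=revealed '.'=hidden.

Answer: ..#..
.....
...##
...##
...##

Derivation:
Click 1 (0,2) count=1: revealed 1 new [(0,2)] -> total=1
Click 2 (3,4) count=0: revealed 6 new [(2,3) (2,4) (3,3) (3,4) (4,3) (4,4)] -> total=7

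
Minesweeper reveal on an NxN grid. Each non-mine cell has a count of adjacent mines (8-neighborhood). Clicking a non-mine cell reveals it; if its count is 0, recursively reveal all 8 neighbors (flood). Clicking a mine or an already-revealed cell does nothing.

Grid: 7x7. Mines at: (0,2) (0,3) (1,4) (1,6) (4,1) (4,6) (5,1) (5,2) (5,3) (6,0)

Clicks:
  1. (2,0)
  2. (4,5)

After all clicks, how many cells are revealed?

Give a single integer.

Answer: 22

Derivation:
Click 1 (2,0) count=0: revealed 22 new [(0,0) (0,1) (1,0) (1,1) (1,2) (1,3) (2,0) (2,1) (2,2) (2,3) (2,4) (2,5) (3,0) (3,1) (3,2) (3,3) (3,4) (3,5) (4,2) (4,3) (4,4) (4,5)] -> total=22
Click 2 (4,5) count=1: revealed 0 new [(none)] -> total=22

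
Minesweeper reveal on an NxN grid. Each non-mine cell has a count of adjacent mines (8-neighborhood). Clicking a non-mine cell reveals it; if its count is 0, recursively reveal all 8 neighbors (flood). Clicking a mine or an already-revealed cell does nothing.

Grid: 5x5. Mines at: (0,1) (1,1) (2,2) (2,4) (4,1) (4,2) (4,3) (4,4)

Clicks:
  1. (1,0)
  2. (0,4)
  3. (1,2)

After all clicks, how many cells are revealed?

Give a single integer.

Click 1 (1,0) count=2: revealed 1 new [(1,0)] -> total=1
Click 2 (0,4) count=0: revealed 6 new [(0,2) (0,3) (0,4) (1,2) (1,3) (1,4)] -> total=7
Click 3 (1,2) count=3: revealed 0 new [(none)] -> total=7

Answer: 7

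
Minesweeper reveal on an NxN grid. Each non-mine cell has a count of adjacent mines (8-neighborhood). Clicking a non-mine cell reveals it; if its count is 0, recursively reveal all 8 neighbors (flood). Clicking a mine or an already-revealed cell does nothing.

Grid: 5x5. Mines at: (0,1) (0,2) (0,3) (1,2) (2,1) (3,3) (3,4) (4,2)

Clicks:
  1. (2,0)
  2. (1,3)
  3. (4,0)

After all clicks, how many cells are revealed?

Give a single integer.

Click 1 (2,0) count=1: revealed 1 new [(2,0)] -> total=1
Click 2 (1,3) count=3: revealed 1 new [(1,3)] -> total=2
Click 3 (4,0) count=0: revealed 4 new [(3,0) (3,1) (4,0) (4,1)] -> total=6

Answer: 6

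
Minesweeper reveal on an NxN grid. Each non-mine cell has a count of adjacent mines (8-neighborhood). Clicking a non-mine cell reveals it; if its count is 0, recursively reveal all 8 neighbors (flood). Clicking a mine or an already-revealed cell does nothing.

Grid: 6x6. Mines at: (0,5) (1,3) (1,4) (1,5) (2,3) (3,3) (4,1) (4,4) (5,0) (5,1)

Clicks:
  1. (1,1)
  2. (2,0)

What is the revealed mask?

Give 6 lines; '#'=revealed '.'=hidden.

Answer: ###...
###...
###...
###...
......
......

Derivation:
Click 1 (1,1) count=0: revealed 12 new [(0,0) (0,1) (0,2) (1,0) (1,1) (1,2) (2,0) (2,1) (2,2) (3,0) (3,1) (3,2)] -> total=12
Click 2 (2,0) count=0: revealed 0 new [(none)] -> total=12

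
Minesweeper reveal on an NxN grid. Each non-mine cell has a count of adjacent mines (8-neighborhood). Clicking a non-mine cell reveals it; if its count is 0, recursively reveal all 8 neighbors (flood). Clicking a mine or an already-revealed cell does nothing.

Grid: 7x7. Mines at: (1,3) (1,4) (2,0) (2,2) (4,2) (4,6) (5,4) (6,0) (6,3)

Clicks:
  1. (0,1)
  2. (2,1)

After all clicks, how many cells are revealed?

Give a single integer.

Click 1 (0,1) count=0: revealed 6 new [(0,0) (0,1) (0,2) (1,0) (1,1) (1,2)] -> total=6
Click 2 (2,1) count=2: revealed 1 new [(2,1)] -> total=7

Answer: 7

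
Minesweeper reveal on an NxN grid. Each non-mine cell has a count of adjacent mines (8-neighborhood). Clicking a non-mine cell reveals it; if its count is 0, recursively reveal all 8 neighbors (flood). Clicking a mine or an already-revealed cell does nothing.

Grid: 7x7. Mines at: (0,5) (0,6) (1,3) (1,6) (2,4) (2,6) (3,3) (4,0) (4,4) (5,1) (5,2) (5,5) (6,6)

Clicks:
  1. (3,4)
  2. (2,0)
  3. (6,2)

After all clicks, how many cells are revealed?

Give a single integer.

Click 1 (3,4) count=3: revealed 1 new [(3,4)] -> total=1
Click 2 (2,0) count=0: revealed 12 new [(0,0) (0,1) (0,2) (1,0) (1,1) (1,2) (2,0) (2,1) (2,2) (3,0) (3,1) (3,2)] -> total=13
Click 3 (6,2) count=2: revealed 1 new [(6,2)] -> total=14

Answer: 14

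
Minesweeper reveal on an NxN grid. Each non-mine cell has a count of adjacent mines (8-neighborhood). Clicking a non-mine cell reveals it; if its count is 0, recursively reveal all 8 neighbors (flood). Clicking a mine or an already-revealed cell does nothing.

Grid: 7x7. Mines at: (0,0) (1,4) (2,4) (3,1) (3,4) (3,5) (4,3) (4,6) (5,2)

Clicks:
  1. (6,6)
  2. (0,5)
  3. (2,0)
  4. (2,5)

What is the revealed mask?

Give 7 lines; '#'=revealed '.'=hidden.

Click 1 (6,6) count=0: revealed 8 new [(5,3) (5,4) (5,5) (5,6) (6,3) (6,4) (6,5) (6,6)] -> total=8
Click 2 (0,5) count=1: revealed 1 new [(0,5)] -> total=9
Click 3 (2,0) count=1: revealed 1 new [(2,0)] -> total=10
Click 4 (2,5) count=4: revealed 1 new [(2,5)] -> total=11

Answer: .....#.
.......
#....#.
.......
.......
...####
...####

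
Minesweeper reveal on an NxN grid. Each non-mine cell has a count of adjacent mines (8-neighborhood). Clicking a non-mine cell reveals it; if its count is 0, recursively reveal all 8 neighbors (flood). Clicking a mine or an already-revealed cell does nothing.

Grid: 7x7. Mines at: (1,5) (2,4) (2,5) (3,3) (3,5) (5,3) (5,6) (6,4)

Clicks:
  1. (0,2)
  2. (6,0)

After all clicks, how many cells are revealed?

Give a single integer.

Answer: 26

Derivation:
Click 1 (0,2) count=0: revealed 26 new [(0,0) (0,1) (0,2) (0,3) (0,4) (1,0) (1,1) (1,2) (1,3) (1,4) (2,0) (2,1) (2,2) (2,3) (3,0) (3,1) (3,2) (4,0) (4,1) (4,2) (5,0) (5,1) (5,2) (6,0) (6,1) (6,2)] -> total=26
Click 2 (6,0) count=0: revealed 0 new [(none)] -> total=26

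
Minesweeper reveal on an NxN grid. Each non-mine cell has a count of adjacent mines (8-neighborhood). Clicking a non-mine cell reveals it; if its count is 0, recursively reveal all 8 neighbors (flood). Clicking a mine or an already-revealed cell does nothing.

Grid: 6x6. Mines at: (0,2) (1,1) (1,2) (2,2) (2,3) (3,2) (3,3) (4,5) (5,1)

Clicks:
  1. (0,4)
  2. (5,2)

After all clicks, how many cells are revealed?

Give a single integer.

Click 1 (0,4) count=0: revealed 10 new [(0,3) (0,4) (0,5) (1,3) (1,4) (1,5) (2,4) (2,5) (3,4) (3,5)] -> total=10
Click 2 (5,2) count=1: revealed 1 new [(5,2)] -> total=11

Answer: 11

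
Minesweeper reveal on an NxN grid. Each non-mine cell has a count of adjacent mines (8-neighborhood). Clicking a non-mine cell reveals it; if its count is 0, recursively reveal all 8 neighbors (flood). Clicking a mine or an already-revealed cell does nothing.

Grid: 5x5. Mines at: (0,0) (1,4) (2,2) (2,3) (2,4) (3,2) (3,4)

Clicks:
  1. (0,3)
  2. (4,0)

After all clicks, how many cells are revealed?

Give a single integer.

Click 1 (0,3) count=1: revealed 1 new [(0,3)] -> total=1
Click 2 (4,0) count=0: revealed 8 new [(1,0) (1,1) (2,0) (2,1) (3,0) (3,1) (4,0) (4,1)] -> total=9

Answer: 9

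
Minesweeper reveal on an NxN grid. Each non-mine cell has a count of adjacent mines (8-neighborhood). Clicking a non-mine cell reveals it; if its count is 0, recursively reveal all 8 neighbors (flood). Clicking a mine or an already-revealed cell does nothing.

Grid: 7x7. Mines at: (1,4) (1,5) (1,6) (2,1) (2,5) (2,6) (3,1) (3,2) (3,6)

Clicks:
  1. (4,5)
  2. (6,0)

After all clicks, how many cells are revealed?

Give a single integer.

Click 1 (4,5) count=1: revealed 1 new [(4,5)] -> total=1
Click 2 (6,0) count=0: revealed 23 new [(3,3) (3,4) (3,5) (4,0) (4,1) (4,2) (4,3) (4,4) (4,6) (5,0) (5,1) (5,2) (5,3) (5,4) (5,5) (5,6) (6,0) (6,1) (6,2) (6,3) (6,4) (6,5) (6,6)] -> total=24

Answer: 24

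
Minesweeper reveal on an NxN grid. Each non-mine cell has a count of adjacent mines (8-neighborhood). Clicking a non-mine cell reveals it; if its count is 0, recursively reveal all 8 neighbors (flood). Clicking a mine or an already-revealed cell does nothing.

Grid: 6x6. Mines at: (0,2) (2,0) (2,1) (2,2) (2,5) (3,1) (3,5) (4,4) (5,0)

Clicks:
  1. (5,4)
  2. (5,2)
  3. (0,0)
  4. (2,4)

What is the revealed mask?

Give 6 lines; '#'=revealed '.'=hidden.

Answer: ##....
##....
....#.
......
.###..
.####.

Derivation:
Click 1 (5,4) count=1: revealed 1 new [(5,4)] -> total=1
Click 2 (5,2) count=0: revealed 6 new [(4,1) (4,2) (4,3) (5,1) (5,2) (5,3)] -> total=7
Click 3 (0,0) count=0: revealed 4 new [(0,0) (0,1) (1,0) (1,1)] -> total=11
Click 4 (2,4) count=2: revealed 1 new [(2,4)] -> total=12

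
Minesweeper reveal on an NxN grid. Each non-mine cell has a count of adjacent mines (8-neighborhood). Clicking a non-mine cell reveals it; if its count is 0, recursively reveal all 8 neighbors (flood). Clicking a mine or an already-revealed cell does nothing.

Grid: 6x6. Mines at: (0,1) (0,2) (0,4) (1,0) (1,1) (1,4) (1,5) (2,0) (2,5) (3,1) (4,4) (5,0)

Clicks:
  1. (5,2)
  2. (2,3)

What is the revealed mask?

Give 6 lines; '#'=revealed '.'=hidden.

Answer: ......
......
...#..
......
.###..
.###..

Derivation:
Click 1 (5,2) count=0: revealed 6 new [(4,1) (4,2) (4,3) (5,1) (5,2) (5,3)] -> total=6
Click 2 (2,3) count=1: revealed 1 new [(2,3)] -> total=7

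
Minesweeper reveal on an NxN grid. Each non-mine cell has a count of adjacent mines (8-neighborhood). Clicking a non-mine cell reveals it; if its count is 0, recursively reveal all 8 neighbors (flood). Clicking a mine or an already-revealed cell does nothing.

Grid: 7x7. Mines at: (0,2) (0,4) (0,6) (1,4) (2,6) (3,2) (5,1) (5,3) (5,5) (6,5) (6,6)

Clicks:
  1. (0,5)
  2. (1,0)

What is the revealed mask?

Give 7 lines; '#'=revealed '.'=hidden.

Click 1 (0,5) count=3: revealed 1 new [(0,5)] -> total=1
Click 2 (1,0) count=0: revealed 10 new [(0,0) (0,1) (1,0) (1,1) (2,0) (2,1) (3,0) (3,1) (4,0) (4,1)] -> total=11

Answer: ##...#.
##.....
##.....
##.....
##.....
.......
.......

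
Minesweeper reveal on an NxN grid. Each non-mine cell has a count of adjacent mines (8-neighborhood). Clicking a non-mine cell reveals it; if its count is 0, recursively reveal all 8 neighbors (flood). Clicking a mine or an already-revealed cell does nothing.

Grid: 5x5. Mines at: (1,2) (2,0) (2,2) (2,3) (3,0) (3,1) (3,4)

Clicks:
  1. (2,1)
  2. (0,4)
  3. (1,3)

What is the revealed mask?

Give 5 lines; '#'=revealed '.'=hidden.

Answer: ...##
...##
.#...
.....
.....

Derivation:
Click 1 (2,1) count=5: revealed 1 new [(2,1)] -> total=1
Click 2 (0,4) count=0: revealed 4 new [(0,3) (0,4) (1,3) (1,4)] -> total=5
Click 3 (1,3) count=3: revealed 0 new [(none)] -> total=5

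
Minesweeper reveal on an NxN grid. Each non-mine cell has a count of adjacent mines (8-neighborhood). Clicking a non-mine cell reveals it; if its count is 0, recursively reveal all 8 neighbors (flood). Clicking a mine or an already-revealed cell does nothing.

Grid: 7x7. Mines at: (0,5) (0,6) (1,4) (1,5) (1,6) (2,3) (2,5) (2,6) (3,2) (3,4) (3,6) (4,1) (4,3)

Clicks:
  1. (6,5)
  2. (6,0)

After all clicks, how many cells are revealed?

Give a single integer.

Click 1 (6,5) count=0: revealed 17 new [(4,4) (4,5) (4,6) (5,0) (5,1) (5,2) (5,3) (5,4) (5,5) (5,6) (6,0) (6,1) (6,2) (6,3) (6,4) (6,5) (6,6)] -> total=17
Click 2 (6,0) count=0: revealed 0 new [(none)] -> total=17

Answer: 17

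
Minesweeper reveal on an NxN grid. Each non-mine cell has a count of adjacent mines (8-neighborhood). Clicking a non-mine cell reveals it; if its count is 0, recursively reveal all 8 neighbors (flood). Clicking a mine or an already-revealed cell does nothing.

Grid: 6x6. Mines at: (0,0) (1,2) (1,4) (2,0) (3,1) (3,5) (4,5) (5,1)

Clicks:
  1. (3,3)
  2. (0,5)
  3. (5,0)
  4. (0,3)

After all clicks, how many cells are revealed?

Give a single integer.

Answer: 15

Derivation:
Click 1 (3,3) count=0: revealed 12 new [(2,2) (2,3) (2,4) (3,2) (3,3) (3,4) (4,2) (4,3) (4,4) (5,2) (5,3) (5,4)] -> total=12
Click 2 (0,5) count=1: revealed 1 new [(0,5)] -> total=13
Click 3 (5,0) count=1: revealed 1 new [(5,0)] -> total=14
Click 4 (0,3) count=2: revealed 1 new [(0,3)] -> total=15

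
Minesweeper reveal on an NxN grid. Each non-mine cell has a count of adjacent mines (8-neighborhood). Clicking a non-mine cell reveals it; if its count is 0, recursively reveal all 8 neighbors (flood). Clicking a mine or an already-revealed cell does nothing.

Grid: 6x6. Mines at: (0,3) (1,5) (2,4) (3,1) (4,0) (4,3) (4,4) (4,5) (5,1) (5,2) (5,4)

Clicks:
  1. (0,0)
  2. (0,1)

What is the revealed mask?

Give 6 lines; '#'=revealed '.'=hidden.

Answer: ###...
###...
###...
......
......
......

Derivation:
Click 1 (0,0) count=0: revealed 9 new [(0,0) (0,1) (0,2) (1,0) (1,1) (1,2) (2,0) (2,1) (2,2)] -> total=9
Click 2 (0,1) count=0: revealed 0 new [(none)] -> total=9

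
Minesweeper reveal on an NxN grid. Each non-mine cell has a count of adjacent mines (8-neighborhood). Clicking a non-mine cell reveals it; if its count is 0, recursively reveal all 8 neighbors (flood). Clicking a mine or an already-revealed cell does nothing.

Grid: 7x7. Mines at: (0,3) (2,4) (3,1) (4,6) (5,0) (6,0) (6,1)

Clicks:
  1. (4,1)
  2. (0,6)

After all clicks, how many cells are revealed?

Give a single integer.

Click 1 (4,1) count=2: revealed 1 new [(4,1)] -> total=1
Click 2 (0,6) count=0: revealed 10 new [(0,4) (0,5) (0,6) (1,4) (1,5) (1,6) (2,5) (2,6) (3,5) (3,6)] -> total=11

Answer: 11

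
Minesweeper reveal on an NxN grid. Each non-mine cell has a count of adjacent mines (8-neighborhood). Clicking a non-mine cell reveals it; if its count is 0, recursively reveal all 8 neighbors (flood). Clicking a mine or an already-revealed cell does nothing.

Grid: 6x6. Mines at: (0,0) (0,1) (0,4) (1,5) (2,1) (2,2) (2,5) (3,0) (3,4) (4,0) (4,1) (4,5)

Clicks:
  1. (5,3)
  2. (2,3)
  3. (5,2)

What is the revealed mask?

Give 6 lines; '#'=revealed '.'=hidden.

Answer: ......
......
...#..
......
..###.
..###.

Derivation:
Click 1 (5,3) count=0: revealed 6 new [(4,2) (4,3) (4,4) (5,2) (5,3) (5,4)] -> total=6
Click 2 (2,3) count=2: revealed 1 new [(2,3)] -> total=7
Click 3 (5,2) count=1: revealed 0 new [(none)] -> total=7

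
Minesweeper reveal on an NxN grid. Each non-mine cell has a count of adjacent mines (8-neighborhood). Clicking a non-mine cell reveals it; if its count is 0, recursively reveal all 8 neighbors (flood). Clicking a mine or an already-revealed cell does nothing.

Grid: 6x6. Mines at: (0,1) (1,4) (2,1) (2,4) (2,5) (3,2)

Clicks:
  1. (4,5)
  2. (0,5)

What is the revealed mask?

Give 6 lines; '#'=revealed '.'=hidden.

Click 1 (4,5) count=0: revealed 17 new [(3,0) (3,1) (3,3) (3,4) (3,5) (4,0) (4,1) (4,2) (4,3) (4,4) (4,5) (5,0) (5,1) (5,2) (5,3) (5,4) (5,5)] -> total=17
Click 2 (0,5) count=1: revealed 1 new [(0,5)] -> total=18

Answer: .....#
......
......
##.###
######
######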